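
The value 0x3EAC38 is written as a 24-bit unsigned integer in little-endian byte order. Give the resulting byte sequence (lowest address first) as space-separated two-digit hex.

38 AC 3E

Split into bytes (most-significant first): 3E AC 38.
Little-endian stores the least-significant byte at the lowest address.
So at ascending addresses the bytes are 38 AC 3E.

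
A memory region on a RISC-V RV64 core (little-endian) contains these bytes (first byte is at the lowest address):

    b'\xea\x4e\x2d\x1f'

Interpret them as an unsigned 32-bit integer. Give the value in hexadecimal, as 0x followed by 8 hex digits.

Little-endian stores the least-significant byte at the lowest address.
Reassemble most-significant byte first: 1F 2D 4E EA → 0x1F2D4EEA.

0x1F2D4EEA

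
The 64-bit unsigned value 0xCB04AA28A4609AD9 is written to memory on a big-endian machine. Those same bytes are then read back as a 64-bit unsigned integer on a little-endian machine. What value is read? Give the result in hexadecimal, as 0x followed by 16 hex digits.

0xD99A60A428AA04CB

Stored big-endian, the bytes at ascending addresses are CB 04 AA 28 A4 60 9A D9.
Read back as little-endian, the first byte is least significant, giving 0xD99A60A428AA04CB.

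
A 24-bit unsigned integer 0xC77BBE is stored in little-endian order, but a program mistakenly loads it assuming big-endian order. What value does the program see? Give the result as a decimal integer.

12483527

Stored little-endian, the bytes at ascending addresses are BE 7B C7.
Read back as big-endian, the last byte is least significant, giving 0xBE7BC7.
0xBE7BC7 = 12483527.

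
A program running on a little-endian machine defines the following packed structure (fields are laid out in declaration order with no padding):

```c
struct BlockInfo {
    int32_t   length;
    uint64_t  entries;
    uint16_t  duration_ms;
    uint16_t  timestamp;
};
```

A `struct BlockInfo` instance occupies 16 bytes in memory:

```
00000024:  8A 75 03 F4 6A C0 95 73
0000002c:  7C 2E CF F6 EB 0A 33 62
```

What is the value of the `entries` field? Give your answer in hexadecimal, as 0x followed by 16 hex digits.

0xF6CF2E7C7395C06A

`entries` follows `length` (4 bytes), so it starts at byte offset 4 and occupies 8 bytes.
Bytes at offsets 4..11: 6A C0 95 73 7C 2E CF F6.
In little-endian order the low byte comes first in memory.
Reassemble most-significant byte first: F6 CF 2E 7C 73 95 C0 6A → 0xF6CF2E7C7395C06A.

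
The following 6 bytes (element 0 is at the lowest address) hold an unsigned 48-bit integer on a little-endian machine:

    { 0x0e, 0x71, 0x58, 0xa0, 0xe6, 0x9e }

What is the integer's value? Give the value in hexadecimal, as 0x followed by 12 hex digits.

Little-endian: lowest address holds the least-significant byte.
Reassemble most-significant byte first: 9E E6 A0 58 71 0E → 0x9EE6A058710E.

0x9EE6A058710E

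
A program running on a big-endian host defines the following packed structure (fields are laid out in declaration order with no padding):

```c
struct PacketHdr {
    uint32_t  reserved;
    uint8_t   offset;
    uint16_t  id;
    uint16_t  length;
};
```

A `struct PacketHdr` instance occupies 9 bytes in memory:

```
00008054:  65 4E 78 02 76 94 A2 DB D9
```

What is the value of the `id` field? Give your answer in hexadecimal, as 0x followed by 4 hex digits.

0x94A2

`id` follows `reserved` (4 B), `offset` (1 B), so it starts at offset 4 + 1 = 5 and occupies 2 bytes.
Bytes at offsets 5..6: 94 A2.
In big-endian order the high byte comes first in memory.
The bytes are already most-significant first: 0x94A2.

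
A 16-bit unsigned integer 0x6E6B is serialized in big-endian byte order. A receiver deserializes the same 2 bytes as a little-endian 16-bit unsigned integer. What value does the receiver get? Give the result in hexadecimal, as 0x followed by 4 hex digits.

Stored big-endian, the bytes at ascending addresses are 6E 6B.
Read back as little-endian, the first byte is least significant, giving 0x6B6E.

0x6B6E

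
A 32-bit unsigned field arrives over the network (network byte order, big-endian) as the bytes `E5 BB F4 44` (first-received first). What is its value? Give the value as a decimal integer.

3854300228

In big-endian order the high byte comes first in memory.
The bytes are already most-significant first: 0xE5BBF444.
0xE5BBF444 = 3854300228.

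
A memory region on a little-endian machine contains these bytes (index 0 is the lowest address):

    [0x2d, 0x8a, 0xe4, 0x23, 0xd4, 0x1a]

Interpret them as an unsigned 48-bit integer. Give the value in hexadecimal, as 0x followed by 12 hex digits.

Little-endian: lowest address holds the least-significant byte.
Reassemble most-significant byte first: 1A D4 23 E4 8A 2D → 0x1AD423E48A2D.

0x1AD423E48A2D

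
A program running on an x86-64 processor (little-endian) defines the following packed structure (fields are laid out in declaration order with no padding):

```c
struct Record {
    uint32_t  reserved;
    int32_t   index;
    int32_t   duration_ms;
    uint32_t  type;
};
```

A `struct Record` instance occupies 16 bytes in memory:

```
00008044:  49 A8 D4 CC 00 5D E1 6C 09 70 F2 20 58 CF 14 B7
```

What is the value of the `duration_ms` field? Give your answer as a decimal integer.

552759305

`duration_ms` follows `reserved` (4 B), `index` (4 B), so it starts at offset 4 + 4 = 8 and occupies 4 bytes.
Bytes at offsets 8..11: 09 70 F2 20.
Little-endian: lowest address holds the least-significant byte.
Reassemble most-significant byte first: 20 F2 70 09 → 0x20F27009.
0x20F27009 = 552759305.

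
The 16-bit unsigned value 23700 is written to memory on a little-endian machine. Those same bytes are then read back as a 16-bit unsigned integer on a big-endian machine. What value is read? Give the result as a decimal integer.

37980

23700 in 16-bit hexadecimal is 0x5C94.
Stored little-endian, the bytes at ascending addresses are 94 5C.
Read back as big-endian, the last byte is least significant, giving 0x945C.
0x945C = 37980.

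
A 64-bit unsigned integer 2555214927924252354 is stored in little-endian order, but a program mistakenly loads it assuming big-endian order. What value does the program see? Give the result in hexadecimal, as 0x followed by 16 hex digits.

0xC24EB35770F27523

2555214927924252354 in 64-bit hexadecimal is 0x2375F27057B34EC2.
Stored little-endian, the bytes at ascending addresses are C2 4E B3 57 70 F2 75 23.
Read back as big-endian, the last byte is least significant, giving 0xC24EB35770F27523.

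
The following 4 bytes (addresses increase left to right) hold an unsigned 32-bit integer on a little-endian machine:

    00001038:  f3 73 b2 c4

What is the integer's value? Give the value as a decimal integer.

3300029427

Little-endian stores the least-significant byte at the lowest address.
Reassemble most-significant byte first: C4 B2 73 F3 → 0xC4B273F3.
0xC4B273F3 = 3300029427.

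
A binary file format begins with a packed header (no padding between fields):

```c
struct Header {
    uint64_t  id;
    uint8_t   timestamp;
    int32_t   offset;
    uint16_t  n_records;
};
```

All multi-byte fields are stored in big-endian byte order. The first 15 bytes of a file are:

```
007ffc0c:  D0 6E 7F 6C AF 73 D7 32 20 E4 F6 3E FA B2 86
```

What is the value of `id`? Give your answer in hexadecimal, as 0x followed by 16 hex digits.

`id` is the first field, at byte offset 0, occupying 8 bytes.
Bytes at offsets 0..7: D0 6E 7F 6C AF 73 D7 32.
In big-endian order the high byte comes first in memory.
The bytes are already most-significant first: 0xD06E7F6CAF73D732.

0xD06E7F6CAF73D732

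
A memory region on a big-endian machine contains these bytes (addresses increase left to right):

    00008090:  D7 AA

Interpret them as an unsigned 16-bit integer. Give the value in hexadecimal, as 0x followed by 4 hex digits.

Big-endian: lowest address holds the most-significant byte.
The bytes are already most-significant first: 0xD7AA.

0xD7AA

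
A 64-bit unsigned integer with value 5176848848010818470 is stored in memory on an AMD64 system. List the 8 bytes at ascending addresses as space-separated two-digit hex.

A6 33 93 61 99 DC D7 47

5176848848010818470 in hexadecimal, padded to 64 bits, is 0x47D7DC99619333A6.
Split into bytes (most-significant first): 47 D7 DC 99 61 93 33 A6.
Little-endian stores the least-significant byte at the lowest address.
So at ascending addresses the bytes are A6 33 93 61 99 DC D7 47.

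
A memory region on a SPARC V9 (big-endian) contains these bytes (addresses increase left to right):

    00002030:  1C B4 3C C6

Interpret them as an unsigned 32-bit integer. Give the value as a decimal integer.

Big-endian stores the most-significant byte at the lowest address.
The bytes are already most-significant first: 0x1CB43CC6.
0x1CB43CC6 = 481574086.

481574086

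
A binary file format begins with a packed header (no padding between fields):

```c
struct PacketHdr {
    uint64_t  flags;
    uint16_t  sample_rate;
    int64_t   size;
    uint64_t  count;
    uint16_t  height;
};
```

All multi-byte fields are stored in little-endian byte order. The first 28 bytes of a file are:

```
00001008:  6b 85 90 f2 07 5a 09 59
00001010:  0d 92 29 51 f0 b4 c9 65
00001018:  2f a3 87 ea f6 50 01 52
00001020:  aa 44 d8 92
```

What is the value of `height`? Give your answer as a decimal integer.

`height` follows `flags` (8 B), `sample_rate` (2 B), `size` (8 B), `count` (8 B), so it starts at offset 8 + 2 + 8 + 8 = 26 and occupies 2 bytes.
Bytes at offsets 26..27: D8 92.
In little-endian order the low byte comes first in memory.
Reassemble most-significant byte first: 92 D8 → 0x92D8.
0x92D8 = 37592.

37592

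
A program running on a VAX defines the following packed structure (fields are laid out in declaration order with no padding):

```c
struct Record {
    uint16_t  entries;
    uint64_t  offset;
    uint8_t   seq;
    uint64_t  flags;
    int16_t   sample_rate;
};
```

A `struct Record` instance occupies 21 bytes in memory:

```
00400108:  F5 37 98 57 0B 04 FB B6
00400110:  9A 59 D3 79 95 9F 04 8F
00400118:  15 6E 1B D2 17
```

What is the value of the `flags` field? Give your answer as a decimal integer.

1976540990464300409

`flags` follows `entries` (2 B), `offset` (8 B), `seq` (1 B), so it starts at offset 2 + 8 + 1 = 11 and occupies 8 bytes.
Bytes at offsets 11..18: 79 95 9F 04 8F 15 6E 1B.
Little-endian: lowest address holds the least-significant byte.
Reassemble most-significant byte first: 1B 6E 15 8F 04 9F 95 79 → 0x1B6E158F049F9579.
0x1B6E158F049F9579 = 1976540990464300409.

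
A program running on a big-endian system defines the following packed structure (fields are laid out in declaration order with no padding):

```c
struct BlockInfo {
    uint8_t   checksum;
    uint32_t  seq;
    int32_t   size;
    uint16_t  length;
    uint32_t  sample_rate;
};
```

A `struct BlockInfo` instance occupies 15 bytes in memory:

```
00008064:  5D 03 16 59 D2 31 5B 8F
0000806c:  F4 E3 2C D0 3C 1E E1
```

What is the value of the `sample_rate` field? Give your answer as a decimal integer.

`sample_rate` follows `checksum` (1 B), `seq` (4 B), `size` (4 B), `length` (2 B), so it starts at offset 1 + 4 + 4 + 2 = 11 and occupies 4 bytes.
Bytes at offsets 11..14: D0 3C 1E E1.
Big-endian stores the most-significant byte at the lowest address.
The bytes are already most-significant first: 0xD03C1EE1.
0xD03C1EE1 = 3493600993.

3493600993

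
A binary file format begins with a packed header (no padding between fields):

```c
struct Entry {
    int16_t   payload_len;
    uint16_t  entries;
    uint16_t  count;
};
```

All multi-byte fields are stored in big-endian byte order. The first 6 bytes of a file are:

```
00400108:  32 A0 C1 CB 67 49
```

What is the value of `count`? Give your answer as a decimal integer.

26441

`count` follows `payload_len` (2 B), `entries` (2 B), so it starts at offset 2 + 2 = 4 and occupies 2 bytes.
Bytes at offsets 4..5: 67 49.
In big-endian order the high byte comes first in memory.
The bytes are already most-significant first: 0x6749.
0x6749 = 26441.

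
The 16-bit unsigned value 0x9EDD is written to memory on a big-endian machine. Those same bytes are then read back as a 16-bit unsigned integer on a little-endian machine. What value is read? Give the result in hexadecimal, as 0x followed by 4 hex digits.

0xDD9E

Stored big-endian, the bytes at ascending addresses are 9E DD.
Read back as little-endian, the first byte is least significant, giving 0xDD9E.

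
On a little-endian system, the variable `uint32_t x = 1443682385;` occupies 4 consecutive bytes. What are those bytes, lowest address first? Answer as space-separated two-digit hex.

1443682385 in hexadecimal, padded to 32 bits, is 0x560CD851.
Split into bytes (most-significant first): 56 0C D8 51.
Little-endian: lowest address holds the least-significant byte.
So at ascending addresses the bytes are 51 D8 0C 56.

51 D8 0C 56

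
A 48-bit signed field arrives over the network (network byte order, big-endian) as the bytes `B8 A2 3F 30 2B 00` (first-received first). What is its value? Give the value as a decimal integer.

-78467992376576

Big-endian: lowest address holds the most-significant byte.
The bytes are already most-significant first: 0xB8A23F302B00.
Top bit is set, so as a signed 48-bit value this is 0xB8A23F302B00 − 2^48 = -78467992376576.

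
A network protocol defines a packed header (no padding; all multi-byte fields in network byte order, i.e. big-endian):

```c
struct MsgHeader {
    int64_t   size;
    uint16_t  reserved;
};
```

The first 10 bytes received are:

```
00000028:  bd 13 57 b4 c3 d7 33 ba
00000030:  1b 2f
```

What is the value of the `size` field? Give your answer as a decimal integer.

-4822414342092278854

`size` is the first field, at byte offset 0, occupying 8 bytes.
Bytes at offsets 0..7: BD 13 57 B4 C3 D7 33 BA.
Big-endian: lowest address holds the most-significant byte.
The bytes are already most-significant first: 0xBD1357B4C3D733BA.
Top bit is set, so as a signed 64-bit value this is 0xBD1357B4C3D733BA − 2^64 = -4822414342092278854.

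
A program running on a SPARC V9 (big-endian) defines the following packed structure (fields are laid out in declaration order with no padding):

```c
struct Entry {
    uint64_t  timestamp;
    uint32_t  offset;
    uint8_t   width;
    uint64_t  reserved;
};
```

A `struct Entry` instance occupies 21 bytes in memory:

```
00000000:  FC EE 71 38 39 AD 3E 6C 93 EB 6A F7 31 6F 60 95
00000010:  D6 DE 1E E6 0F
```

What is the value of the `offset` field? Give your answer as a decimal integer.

2481679095

`offset` follows `timestamp` (8 bytes), so it starts at byte offset 8 and occupies 4 bytes.
Bytes at offsets 8..11: 93 EB 6A F7.
Big-endian stores the most-significant byte at the lowest address.
The bytes are already most-significant first: 0x93EB6AF7.
0x93EB6AF7 = 2481679095.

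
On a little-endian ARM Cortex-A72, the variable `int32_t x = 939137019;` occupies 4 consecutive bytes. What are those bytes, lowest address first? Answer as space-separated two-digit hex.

939137019 in hexadecimal, padded to 32 bits, is 0x37FA17FB.
Split into bytes (most-significant first): 37 FA 17 FB.
Little-endian: lowest address holds the least-significant byte.
So at ascending addresses the bytes are FB 17 FA 37.

FB 17 FA 37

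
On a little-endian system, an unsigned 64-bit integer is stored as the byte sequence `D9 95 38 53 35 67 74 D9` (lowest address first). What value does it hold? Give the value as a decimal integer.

15669262482255943129

Little-endian: lowest address holds the least-significant byte.
Reassemble most-significant byte first: D9 74 67 35 53 38 95 D9 → 0xD9746735533895D9.
0xD9746735533895D9 = 15669262482255943129.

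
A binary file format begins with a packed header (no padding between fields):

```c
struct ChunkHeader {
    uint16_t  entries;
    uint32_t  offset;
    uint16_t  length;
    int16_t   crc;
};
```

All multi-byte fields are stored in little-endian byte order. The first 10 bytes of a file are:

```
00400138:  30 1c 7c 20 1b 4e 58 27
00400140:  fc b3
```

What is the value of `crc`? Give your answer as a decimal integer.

`crc` follows `entries` (2 B), `offset` (4 B), `length` (2 B), so it starts at offset 2 + 4 + 2 = 8 and occupies 2 bytes.
Bytes at offsets 8..9: FC B3.
Little-endian: lowest address holds the least-significant byte.
Reassemble most-significant byte first: B3 FC → 0xB3FC.
Top bit is set, so as a signed 16-bit value this is 0xB3FC − 2^16 = -19460.

-19460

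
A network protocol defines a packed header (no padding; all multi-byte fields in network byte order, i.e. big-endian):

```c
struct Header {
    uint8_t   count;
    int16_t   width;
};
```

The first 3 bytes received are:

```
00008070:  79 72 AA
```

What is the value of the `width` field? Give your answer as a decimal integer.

`width` follows `count` (1 byte), so it starts at byte offset 1 and occupies 2 bytes.
Bytes at offsets 1..2: 72 AA.
Big-endian stores the most-significant byte at the lowest address.
The bytes are already most-significant first: 0x72AA.
0x72AA = 29354.

29354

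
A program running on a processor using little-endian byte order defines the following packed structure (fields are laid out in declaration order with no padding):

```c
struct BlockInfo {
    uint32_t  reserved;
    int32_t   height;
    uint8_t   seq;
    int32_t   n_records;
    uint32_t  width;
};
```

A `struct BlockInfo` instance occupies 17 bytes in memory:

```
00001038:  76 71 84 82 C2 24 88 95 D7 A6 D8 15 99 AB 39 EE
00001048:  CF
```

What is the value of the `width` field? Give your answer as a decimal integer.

`width` follows `reserved` (4 B), `height` (4 B), `seq` (1 B), `n_records` (4 B), so it starts at offset 4 + 4 + 1 + 4 = 13 and occupies 4 bytes.
Bytes at offsets 13..16: AB 39 EE CF.
Little-endian: lowest address holds the least-significant byte.
Reassemble most-significant byte first: CF EE 39 AB → 0xCFEE39AB.
0xCFEE39AB = 3488496043.

3488496043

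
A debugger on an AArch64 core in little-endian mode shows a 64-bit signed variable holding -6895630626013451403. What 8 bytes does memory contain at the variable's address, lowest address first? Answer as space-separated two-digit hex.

75 EB 29 F2 7A CC 4D A0

Two's complement of -6895630626013451403 in 64 bits: 6895630626013451403 = 0x5FB233850DD6148B; invert → 0xA04DCC7AF229EB74; add 1 → 0xA04DCC7AF229EB75.
Split into bytes (most-significant first): A0 4D CC 7A F2 29 EB 75.
Little-endian stores the least-significant byte at the lowest address.
So at ascending addresses the bytes are 75 EB 29 F2 7A CC 4D A0.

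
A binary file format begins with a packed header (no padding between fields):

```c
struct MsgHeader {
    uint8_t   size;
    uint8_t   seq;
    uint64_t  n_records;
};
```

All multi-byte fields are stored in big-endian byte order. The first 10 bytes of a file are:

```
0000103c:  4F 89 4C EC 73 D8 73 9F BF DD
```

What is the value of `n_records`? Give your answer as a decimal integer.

`n_records` follows `size` (1 B), `seq` (1 B), so it starts at offset 1 + 1 = 2 and occupies 8 bytes.
Bytes at offsets 2..9: 4C EC 73 D8 73 9F BF DD.
Big-endian: lowest address holds the most-significant byte.
The bytes are already most-significant first: 0x4CEC73D8739FBFDD.
0x4CEC73D8739FBFDD = 5542932614876217309.

5542932614876217309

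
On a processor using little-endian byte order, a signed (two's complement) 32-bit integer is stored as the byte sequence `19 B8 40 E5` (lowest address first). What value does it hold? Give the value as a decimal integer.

Little-endian stores the least-significant byte at the lowest address.
Reassemble most-significant byte first: E5 40 B8 19 → 0xE540B819.
Top bit is set, so as a signed 32-bit value this is 0xE540B819 − 2^32 = -448743399.

-448743399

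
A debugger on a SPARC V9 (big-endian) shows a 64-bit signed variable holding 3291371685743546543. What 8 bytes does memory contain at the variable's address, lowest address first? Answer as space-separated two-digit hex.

3291371685743546543 in hexadecimal, padded to 64 bits, is 0x2DAD4D1C1885D0AF.
Split into bytes (most-significant first): 2D AD 4D 1C 18 85 D0 AF.
In big-endian order the high byte comes first in memory.
So the memory order matches the most-significant-first order: 2D AD 4D 1C 18 85 D0 AF.

2D AD 4D 1C 18 85 D0 AF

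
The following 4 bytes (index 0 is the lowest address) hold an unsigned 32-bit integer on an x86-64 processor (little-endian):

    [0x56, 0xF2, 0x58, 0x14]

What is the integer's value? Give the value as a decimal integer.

341373526

Little-endian: lowest address holds the least-significant byte.
Reassemble most-significant byte first: 14 58 F2 56 → 0x1458F256.
0x1458F256 = 341373526.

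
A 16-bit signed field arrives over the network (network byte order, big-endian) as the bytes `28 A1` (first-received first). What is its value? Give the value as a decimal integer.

Big-endian stores the most-significant byte at the lowest address.
The bytes are already most-significant first: 0x28A1.
0x28A1 = 10401.

10401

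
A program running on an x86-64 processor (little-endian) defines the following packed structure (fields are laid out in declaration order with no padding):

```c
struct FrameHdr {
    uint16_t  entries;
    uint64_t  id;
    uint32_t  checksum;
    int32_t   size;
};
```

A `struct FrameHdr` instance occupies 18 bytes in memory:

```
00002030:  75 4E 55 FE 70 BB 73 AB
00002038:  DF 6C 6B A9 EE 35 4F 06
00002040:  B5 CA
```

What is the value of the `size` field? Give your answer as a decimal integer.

-894106033

`size` follows `entries` (2 B), `id` (8 B), `checksum` (4 B), so it starts at offset 2 + 8 + 4 = 14 and occupies 4 bytes.
Bytes at offsets 14..17: 4F 06 B5 CA.
Little-endian: lowest address holds the least-significant byte.
Reassemble most-significant byte first: CA B5 06 4F → 0xCAB5064F.
Top bit is set, so as a signed 32-bit value this is 0xCAB5064F − 2^32 = -894106033.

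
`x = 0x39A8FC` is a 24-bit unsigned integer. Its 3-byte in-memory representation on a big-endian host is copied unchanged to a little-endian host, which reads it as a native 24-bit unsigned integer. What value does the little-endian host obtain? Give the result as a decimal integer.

Stored big-endian, the bytes at ascending addresses are 39 A8 FC.
Read back as little-endian, the first byte is least significant, giving 0xFCA839.
0xFCA839 = 16558137.

16558137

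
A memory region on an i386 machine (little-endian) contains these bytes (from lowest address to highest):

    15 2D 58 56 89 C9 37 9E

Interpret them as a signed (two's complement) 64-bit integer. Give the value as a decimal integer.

-7045941500301529835

Little-endian: lowest address holds the least-significant byte.
Reassemble most-significant byte first: 9E 37 C9 89 56 58 2D 15 → 0x9E37C98956582D15.
Top bit is set, so as a signed 64-bit value this is 0x9E37C98956582D15 − 2^64 = -7045941500301529835.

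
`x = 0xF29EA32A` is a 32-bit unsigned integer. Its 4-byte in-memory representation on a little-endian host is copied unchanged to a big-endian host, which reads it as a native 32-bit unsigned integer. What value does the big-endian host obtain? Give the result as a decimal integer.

715366130

Stored little-endian, the bytes at ascending addresses are 2A A3 9E F2.
Read back as big-endian, the last byte is least significant, giving 0x2AA39EF2.
0x2AA39EF2 = 715366130.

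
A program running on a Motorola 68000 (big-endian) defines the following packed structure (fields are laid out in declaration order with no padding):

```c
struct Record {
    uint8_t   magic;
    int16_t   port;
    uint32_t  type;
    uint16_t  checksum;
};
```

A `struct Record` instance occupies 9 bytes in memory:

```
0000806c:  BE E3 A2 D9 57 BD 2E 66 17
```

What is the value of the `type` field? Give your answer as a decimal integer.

`type` follows `magic` (1 B), `port` (2 B), so it starts at offset 1 + 2 = 3 and occupies 4 bytes.
Bytes at offsets 3..6: D9 57 BD 2E.
Big-endian stores the most-significant byte at the lowest address.
The bytes are already most-significant first: 0xD957BD2E.
0xD957BD2E = 3646405934.

3646405934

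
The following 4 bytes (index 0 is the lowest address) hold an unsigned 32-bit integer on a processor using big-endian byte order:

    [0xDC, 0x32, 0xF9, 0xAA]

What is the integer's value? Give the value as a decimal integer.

Big-endian: lowest address holds the most-significant byte.
The bytes are already most-significant first: 0xDC32F9AA.
0xDC32F9AA = 3694328234.

3694328234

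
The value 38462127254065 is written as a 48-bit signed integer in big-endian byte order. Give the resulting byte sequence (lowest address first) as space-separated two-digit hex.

38462127254065 in hexadecimal, padded to 48 bits, is 0x22FB296EAA31.
Split into bytes (most-significant first): 22 FB 29 6E AA 31.
In big-endian order the high byte comes first in memory.
So the memory order matches the most-significant-first order: 22 FB 29 6E AA 31.

22 FB 29 6E AA 31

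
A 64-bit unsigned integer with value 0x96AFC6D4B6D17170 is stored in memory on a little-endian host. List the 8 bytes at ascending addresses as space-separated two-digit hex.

Split into bytes (most-significant first): 96 AF C6 D4 B6 D1 71 70.
Little-endian stores the least-significant byte at the lowest address.
So at ascending addresses the bytes are 70 71 D1 B6 D4 C6 AF 96.

70 71 D1 B6 D4 C6 AF 96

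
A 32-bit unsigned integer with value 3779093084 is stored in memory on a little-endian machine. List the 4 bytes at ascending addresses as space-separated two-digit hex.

5C 62 40 E1

3779093084 in hexadecimal, padded to 32 bits, is 0xE140625C.
Split into bytes (most-significant first): E1 40 62 5C.
Little-endian stores the least-significant byte at the lowest address.
So at ascending addresses the bytes are 5C 62 40 E1.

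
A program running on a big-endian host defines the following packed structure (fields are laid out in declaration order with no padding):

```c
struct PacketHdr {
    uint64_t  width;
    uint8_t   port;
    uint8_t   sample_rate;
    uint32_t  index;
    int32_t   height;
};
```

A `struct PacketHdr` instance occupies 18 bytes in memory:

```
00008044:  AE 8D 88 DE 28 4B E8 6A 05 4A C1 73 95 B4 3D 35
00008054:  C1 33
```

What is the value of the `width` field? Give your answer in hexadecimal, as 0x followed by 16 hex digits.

0xAE8D88DE284BE86A

`width` is the first field, at byte offset 0, occupying 8 bytes.
Bytes at offsets 0..7: AE 8D 88 DE 28 4B E8 6A.
In big-endian order the high byte comes first in memory.
The bytes are already most-significant first: 0xAE8D88DE284BE86A.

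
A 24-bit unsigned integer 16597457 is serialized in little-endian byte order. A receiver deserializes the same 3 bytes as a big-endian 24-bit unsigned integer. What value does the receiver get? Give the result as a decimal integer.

13713917

16597457 in 24-bit hexadecimal is 0xFD41D1.
Stored little-endian, the bytes at ascending addresses are D1 41 FD.
Read back as big-endian, the last byte is least significant, giving 0xD141FD.
0xD141FD = 13713917.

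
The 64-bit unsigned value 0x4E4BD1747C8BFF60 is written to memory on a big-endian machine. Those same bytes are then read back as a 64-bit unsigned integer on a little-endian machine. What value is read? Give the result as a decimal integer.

6989458513354378062

Stored big-endian, the bytes at ascending addresses are 4E 4B D1 74 7C 8B FF 60.
Read back as little-endian, the first byte is least significant, giving 0x60FF8B7C74D14B4E.
0x60FF8B7C74D14B4E = 6989458513354378062.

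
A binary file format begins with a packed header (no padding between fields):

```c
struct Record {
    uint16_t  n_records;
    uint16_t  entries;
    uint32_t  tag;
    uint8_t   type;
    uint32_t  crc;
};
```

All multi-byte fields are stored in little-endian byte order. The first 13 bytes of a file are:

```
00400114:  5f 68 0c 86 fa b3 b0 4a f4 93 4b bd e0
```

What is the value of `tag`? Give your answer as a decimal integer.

1253094394

`tag` follows `n_records` (2 B), `entries` (2 B), so it starts at offset 2 + 2 = 4 and occupies 4 bytes.
Bytes at offsets 4..7: FA B3 B0 4A.
Little-endian stores the least-significant byte at the lowest address.
Reassemble most-significant byte first: 4A B0 B3 FA → 0x4AB0B3FA.
0x4AB0B3FA = 1253094394.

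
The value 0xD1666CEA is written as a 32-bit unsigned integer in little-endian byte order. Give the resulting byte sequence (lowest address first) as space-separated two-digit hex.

EA 6C 66 D1

Split into bytes (most-significant first): D1 66 6C EA.
Little-endian stores the least-significant byte at the lowest address.
So at ascending addresses the bytes are EA 6C 66 D1.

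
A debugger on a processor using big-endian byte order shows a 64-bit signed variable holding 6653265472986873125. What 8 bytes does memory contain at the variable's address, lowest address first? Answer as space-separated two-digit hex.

6653265472986873125 in hexadecimal, padded to 64 bits, is 0x5C5525B279C0FD25.
Split into bytes (most-significant first): 5C 55 25 B2 79 C0 FD 25.
Big-endian: lowest address holds the most-significant byte.
So the memory order matches the most-significant-first order: 5C 55 25 B2 79 C0 FD 25.

5C 55 25 B2 79 C0 FD 25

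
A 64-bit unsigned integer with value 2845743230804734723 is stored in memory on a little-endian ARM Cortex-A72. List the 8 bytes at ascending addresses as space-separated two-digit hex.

03 B3 16 1A 64 1C 7E 27

2845743230804734723 in hexadecimal, padded to 64 bits, is 0x277E1C641A16B303.
Split into bytes (most-significant first): 27 7E 1C 64 1A 16 B3 03.
Little-endian stores the least-significant byte at the lowest address.
So at ascending addresses the bytes are 03 B3 16 1A 64 1C 7E 27.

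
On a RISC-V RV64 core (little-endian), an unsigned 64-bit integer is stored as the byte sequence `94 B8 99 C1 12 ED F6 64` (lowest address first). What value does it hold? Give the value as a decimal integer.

Little-endian: lowest address holds the least-significant byte.
Reassemble most-significant byte first: 64 F6 ED 12 C1 99 B8 94 → 0x64F6ED12C199B894.
0x64F6ED12C199B894 = 7275262912876886164.

7275262912876886164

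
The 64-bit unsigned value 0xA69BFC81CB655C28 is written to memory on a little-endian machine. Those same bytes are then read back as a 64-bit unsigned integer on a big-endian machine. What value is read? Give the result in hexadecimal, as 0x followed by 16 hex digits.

0x285C65CB81FC9BA6

Stored little-endian, the bytes at ascending addresses are 28 5C 65 CB 81 FC 9B A6.
Read back as big-endian, the last byte is least significant, giving 0x285C65CB81FC9BA6.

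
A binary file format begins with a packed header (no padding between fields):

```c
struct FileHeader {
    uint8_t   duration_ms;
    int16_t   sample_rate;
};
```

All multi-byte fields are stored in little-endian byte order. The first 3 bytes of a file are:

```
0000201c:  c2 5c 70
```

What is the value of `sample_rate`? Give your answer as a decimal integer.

28764

`sample_rate` follows `duration_ms` (1 byte), so it starts at byte offset 1 and occupies 2 bytes.
Bytes at offsets 1..2: 5C 70.
Little-endian: lowest address holds the least-significant byte.
Reassemble most-significant byte first: 70 5C → 0x705C.
0x705C = 28764.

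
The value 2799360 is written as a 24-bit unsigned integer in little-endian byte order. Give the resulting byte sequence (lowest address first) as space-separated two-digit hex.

2799360 in hexadecimal, padded to 24 bits, is 0x2AB700.
Split into bytes (most-significant first): 2A B7 00.
In little-endian order the low byte comes first in memory.
So at ascending addresses the bytes are 00 B7 2A.

00 B7 2A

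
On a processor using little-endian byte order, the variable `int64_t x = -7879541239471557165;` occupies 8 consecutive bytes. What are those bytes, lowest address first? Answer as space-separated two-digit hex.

D3 B5 41 84 FD 3E A6 92

Two's complement of -7879541239471557165 in 64 bits: 7879541239471557165 = 0x6D59C1027BBE4A2D; invert → 0x92A63EFD8441B5D2; add 1 → 0x92A63EFD8441B5D3.
Split into bytes (most-significant first): 92 A6 3E FD 84 41 B5 D3.
Little-endian: lowest address holds the least-significant byte.
So at ascending addresses the bytes are D3 B5 41 84 FD 3E A6 92.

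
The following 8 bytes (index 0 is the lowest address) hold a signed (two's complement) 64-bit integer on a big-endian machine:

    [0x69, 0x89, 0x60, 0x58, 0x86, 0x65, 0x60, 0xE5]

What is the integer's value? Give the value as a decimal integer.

7604715379119972581

Big-endian stores the most-significant byte at the lowest address.
The bytes are already most-significant first: 0x69896058866560E5.
0x69896058866560E5 = 7604715379119972581.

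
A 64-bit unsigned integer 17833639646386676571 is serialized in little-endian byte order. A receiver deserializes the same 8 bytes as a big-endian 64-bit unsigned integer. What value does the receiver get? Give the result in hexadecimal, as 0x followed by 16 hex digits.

0x5B63338FC5D07DF7

17833639646386676571 in 64-bit hexadecimal is 0xF77DD0C58F33635B.
Stored little-endian, the bytes at ascending addresses are 5B 63 33 8F C5 D0 7D F7.
Read back as big-endian, the last byte is least significant, giving 0x5B63338FC5D07DF7.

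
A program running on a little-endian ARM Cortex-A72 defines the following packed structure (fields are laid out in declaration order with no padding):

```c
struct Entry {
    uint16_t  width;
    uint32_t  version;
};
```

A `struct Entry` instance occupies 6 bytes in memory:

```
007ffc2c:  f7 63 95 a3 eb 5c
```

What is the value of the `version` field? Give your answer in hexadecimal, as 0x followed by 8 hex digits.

0x5CEBA395

`version` follows `width` (2 bytes), so it starts at byte offset 2 and occupies 4 bytes.
Bytes at offsets 2..5: 95 A3 EB 5C.
Little-endian stores the least-significant byte at the lowest address.
Reassemble most-significant byte first: 5C EB A3 95 → 0x5CEBA395.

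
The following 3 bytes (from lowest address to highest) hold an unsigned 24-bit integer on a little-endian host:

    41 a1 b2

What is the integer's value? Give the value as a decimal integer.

Little-endian: lowest address holds the least-significant byte.
Reassemble most-significant byte first: B2 A1 41 → 0xB2A141.
0xB2A141 = 11706689.

11706689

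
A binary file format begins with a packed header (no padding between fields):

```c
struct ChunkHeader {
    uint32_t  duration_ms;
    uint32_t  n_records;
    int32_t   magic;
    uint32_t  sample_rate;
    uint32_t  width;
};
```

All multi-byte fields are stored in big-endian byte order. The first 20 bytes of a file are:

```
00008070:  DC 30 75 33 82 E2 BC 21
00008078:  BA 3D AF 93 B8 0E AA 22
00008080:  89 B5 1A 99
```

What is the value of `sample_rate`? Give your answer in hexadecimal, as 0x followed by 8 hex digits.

0xB80EAA22

`sample_rate` follows `duration_ms` (4 B), `n_records` (4 B), `magic` (4 B), so it starts at offset 4 + 4 + 4 = 12 and occupies 4 bytes.
Bytes at offsets 12..15: B8 0E AA 22.
Big-endian: lowest address holds the most-significant byte.
The bytes are already most-significant first: 0xB80EAA22.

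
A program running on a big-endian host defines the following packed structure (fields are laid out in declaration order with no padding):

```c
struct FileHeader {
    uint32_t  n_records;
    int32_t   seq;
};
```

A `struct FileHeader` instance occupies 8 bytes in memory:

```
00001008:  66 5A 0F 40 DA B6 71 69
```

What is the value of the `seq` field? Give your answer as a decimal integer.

-625577623

`seq` follows `n_records` (4 bytes), so it starts at byte offset 4 and occupies 4 bytes.
Bytes at offsets 4..7: DA B6 71 69.
Big-endian: lowest address holds the most-significant byte.
The bytes are already most-significant first: 0xDAB67169.
Top bit is set, so as a signed 32-bit value this is 0xDAB67169 − 2^32 = -625577623.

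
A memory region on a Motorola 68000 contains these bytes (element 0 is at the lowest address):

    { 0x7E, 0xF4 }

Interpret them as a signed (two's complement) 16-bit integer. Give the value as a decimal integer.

In big-endian order the high byte comes first in memory.
The bytes are already most-significant first: 0x7EF4.
0x7EF4 = 32500.

32500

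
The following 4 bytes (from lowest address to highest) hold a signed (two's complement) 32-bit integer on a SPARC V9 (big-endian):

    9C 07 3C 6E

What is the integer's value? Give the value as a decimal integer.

Big-endian stores the most-significant byte at the lowest address.
The bytes are already most-significant first: 0x9C073C6E.
Top bit is set, so as a signed 32-bit value this is 0x9C073C6E − 2^32 = -1677247378.

-1677247378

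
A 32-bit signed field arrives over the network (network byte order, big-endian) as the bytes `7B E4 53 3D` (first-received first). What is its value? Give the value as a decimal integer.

Big-endian: lowest address holds the most-significant byte.
The bytes are already most-significant first: 0x7BE4533D.
0x7BE4533D = 2078561085.

2078561085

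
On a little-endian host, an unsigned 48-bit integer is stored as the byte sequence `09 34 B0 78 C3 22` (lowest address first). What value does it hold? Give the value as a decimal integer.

Little-endian: lowest address holds the least-significant byte.
Reassemble most-significant byte first: 22 C3 78 B0 34 09 → 0x22C378B03409.
0x22C378B03409 = 38222938780681.

38222938780681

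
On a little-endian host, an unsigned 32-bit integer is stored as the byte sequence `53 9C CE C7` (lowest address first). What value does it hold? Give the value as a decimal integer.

Little-endian stores the least-significant byte at the lowest address.
Reassemble most-significant byte first: C7 CE 9C 53 → 0xC7CE9C53.
0xC7CE9C53 = 3352206419.

3352206419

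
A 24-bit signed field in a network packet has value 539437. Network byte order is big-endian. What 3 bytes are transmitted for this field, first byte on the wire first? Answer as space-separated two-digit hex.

08 3B 2D

539437 in hexadecimal, padded to 24 bits, is 0x083B2D.
Split into bytes (most-significant first): 08 3B 2D.
Big-endian stores the most-significant byte at the lowest address.
So the memory order matches the most-significant-first order: 08 3B 2D.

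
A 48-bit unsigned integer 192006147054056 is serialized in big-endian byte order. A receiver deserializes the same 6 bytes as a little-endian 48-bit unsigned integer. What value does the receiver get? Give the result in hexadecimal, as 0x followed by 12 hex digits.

192006147054056 in 48-bit hexadecimal is 0xAEA0EA3099E8.
Stored big-endian, the bytes at ascending addresses are AE A0 EA 30 99 E8.
Read back as little-endian, the first byte is least significant, giving 0xE89930EAA0AE.

0xE89930EAA0AE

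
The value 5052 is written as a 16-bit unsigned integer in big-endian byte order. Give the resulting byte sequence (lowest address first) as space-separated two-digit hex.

13 BC

5052 in hexadecimal, padded to 16 bits, is 0x13BC.
Split into bytes (most-significant first): 13 BC.
In big-endian order the high byte comes first in memory.
So the memory order matches the most-significant-first order: 13 BC.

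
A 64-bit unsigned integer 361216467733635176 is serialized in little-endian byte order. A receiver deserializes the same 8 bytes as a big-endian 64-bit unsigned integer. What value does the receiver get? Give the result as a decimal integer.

361216467733635176 in 64-bit hexadecimal is 0x05034C76AE48E068.
Stored little-endian, the bytes at ascending addresses are 68 E0 48 AE 76 4C 03 05.
Read back as big-endian, the last byte is least significant, giving 0x68E048AE764C0305.
0x68E048AE764C0305 = 7557120088873894661.

7557120088873894661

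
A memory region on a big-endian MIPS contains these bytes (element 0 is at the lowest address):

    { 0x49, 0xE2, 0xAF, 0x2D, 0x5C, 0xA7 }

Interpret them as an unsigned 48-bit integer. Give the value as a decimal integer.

Big-endian stores the most-significant byte at the lowest address.
The bytes are already most-significant first: 0x49E2AF2D5CA7.
0x49E2AF2D5CA7 = 81237950422183.

81237950422183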